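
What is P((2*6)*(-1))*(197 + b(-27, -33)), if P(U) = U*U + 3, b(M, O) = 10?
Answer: 30429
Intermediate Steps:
P(U) = 3 + U² (P(U) = U² + 3 = 3 + U²)
P((2*6)*(-1))*(197 + b(-27, -33)) = (3 + ((2*6)*(-1))²)*(197 + 10) = (3 + (12*(-1))²)*207 = (3 + (-12)²)*207 = (3 + 144)*207 = 147*207 = 30429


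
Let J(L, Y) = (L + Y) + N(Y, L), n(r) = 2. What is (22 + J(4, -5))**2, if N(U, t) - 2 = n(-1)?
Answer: 625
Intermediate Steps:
N(U, t) = 4 (N(U, t) = 2 + 2 = 4)
J(L, Y) = 4 + L + Y (J(L, Y) = (L + Y) + 4 = 4 + L + Y)
(22 + J(4, -5))**2 = (22 + (4 + 4 - 5))**2 = (22 + 3)**2 = 25**2 = 625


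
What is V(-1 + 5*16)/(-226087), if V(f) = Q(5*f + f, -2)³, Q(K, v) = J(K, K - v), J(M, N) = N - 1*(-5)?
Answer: -111284641/226087 ≈ -492.22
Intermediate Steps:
J(M, N) = 5 + N (J(M, N) = N + 5 = 5 + N)
Q(K, v) = 5 + K - v (Q(K, v) = 5 + (K - v) = 5 + K - v)
V(f) = (7 + 6*f)³ (V(f) = (5 + (5*f + f) - 1*(-2))³ = (5 + 6*f + 2)³ = (7 + 6*f)³)
V(-1 + 5*16)/(-226087) = (7 + 6*(-1 + 5*16))³/(-226087) = (7 + 6*(-1 + 80))³*(-1/226087) = (7 + 6*79)³*(-1/226087) = (7 + 474)³*(-1/226087) = 481³*(-1/226087) = 111284641*(-1/226087) = -111284641/226087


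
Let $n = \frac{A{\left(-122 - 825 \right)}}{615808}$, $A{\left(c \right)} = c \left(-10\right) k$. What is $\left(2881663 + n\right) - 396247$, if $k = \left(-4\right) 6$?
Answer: $\frac{95658676803}{38488} \approx 2.4854 \cdot 10^{6}$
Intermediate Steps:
$k = -24$
$A{\left(c \right)} = 240 c$ ($A{\left(c \right)} = c \left(-10\right) \left(-24\right) = - 10 c \left(-24\right) = 240 c$)
$n = - \frac{14205}{38488}$ ($n = \frac{240 \left(-122 - 825\right)}{615808} = 240 \left(-122 - 825\right) \frac{1}{615808} = 240 \left(-947\right) \frac{1}{615808} = \left(-227280\right) \frac{1}{615808} = - \frac{14205}{38488} \approx -0.36908$)
$\left(2881663 + n\right) - 396247 = \left(2881663 - \frac{14205}{38488}\right) - 396247 = \frac{110909431339}{38488} - 396247 = \frac{95658676803}{38488}$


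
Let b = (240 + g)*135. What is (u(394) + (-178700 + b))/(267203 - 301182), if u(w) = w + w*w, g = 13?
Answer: -11085/33979 ≈ -0.32623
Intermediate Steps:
b = 34155 (b = (240 + 13)*135 = 253*135 = 34155)
u(w) = w + w²
(u(394) + (-178700 + b))/(267203 - 301182) = (394*(1 + 394) + (-178700 + 34155))/(267203 - 301182) = (394*395 - 144545)/(-33979) = (155630 - 144545)*(-1/33979) = 11085*(-1/33979) = -11085/33979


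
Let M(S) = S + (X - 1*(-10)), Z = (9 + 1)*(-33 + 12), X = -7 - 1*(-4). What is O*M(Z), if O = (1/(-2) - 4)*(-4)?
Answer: -3654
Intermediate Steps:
X = -3 (X = -7 + 4 = -3)
Z = -210 (Z = 10*(-21) = -210)
M(S) = 7 + S (M(S) = S + (-3 - 1*(-10)) = S + (-3 + 10) = S + 7 = 7 + S)
O = 18 (O = (1*(-½) - 4)*(-4) = (-½ - 4)*(-4) = -9/2*(-4) = 18)
O*M(Z) = 18*(7 - 210) = 18*(-203) = -3654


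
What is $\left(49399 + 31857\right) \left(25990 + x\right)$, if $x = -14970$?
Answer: $895441120$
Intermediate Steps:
$\left(49399 + 31857\right) \left(25990 + x\right) = \left(49399 + 31857\right) \left(25990 - 14970\right) = 81256 \cdot 11020 = 895441120$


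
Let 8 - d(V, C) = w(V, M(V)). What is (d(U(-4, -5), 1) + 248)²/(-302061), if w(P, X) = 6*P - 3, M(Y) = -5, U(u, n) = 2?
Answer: -61009/302061 ≈ -0.20198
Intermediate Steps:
w(P, X) = -3 + 6*P
d(V, C) = 11 - 6*V (d(V, C) = 8 - (-3 + 6*V) = 8 + (3 - 6*V) = 11 - 6*V)
(d(U(-4, -5), 1) + 248)²/(-302061) = ((11 - 6*2) + 248)²/(-302061) = ((11 - 12) + 248)²*(-1/302061) = (-1 + 248)²*(-1/302061) = 247²*(-1/302061) = 61009*(-1/302061) = -61009/302061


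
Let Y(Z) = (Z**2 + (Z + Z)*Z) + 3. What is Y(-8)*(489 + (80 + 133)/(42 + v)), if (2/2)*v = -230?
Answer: 17885205/188 ≈ 95134.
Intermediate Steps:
v = -230
Y(Z) = 3 + 3*Z**2 (Y(Z) = (Z**2 + (2*Z)*Z) + 3 = (Z**2 + 2*Z**2) + 3 = 3*Z**2 + 3 = 3 + 3*Z**2)
Y(-8)*(489 + (80 + 133)/(42 + v)) = (3 + 3*(-8)**2)*(489 + (80 + 133)/(42 - 230)) = (3 + 3*64)*(489 + 213/(-188)) = (3 + 192)*(489 + 213*(-1/188)) = 195*(489 - 213/188) = 195*(91719/188) = 17885205/188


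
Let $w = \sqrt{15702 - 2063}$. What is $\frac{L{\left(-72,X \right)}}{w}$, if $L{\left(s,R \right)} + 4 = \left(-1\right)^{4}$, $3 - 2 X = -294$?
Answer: $- \frac{3 \sqrt{13639}}{13639} \approx -0.025688$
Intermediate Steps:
$X = \frac{297}{2}$ ($X = \frac{3}{2} - -147 = \frac{3}{2} + 147 = \frac{297}{2} \approx 148.5$)
$L{\left(s,R \right)} = -3$ ($L{\left(s,R \right)} = -4 + \left(-1\right)^{4} = -4 + 1 = -3$)
$w = \sqrt{13639} \approx 116.79$
$\frac{L{\left(-72,X \right)}}{w} = - \frac{3}{\sqrt{13639}} = - 3 \frac{\sqrt{13639}}{13639} = - \frac{3 \sqrt{13639}}{13639}$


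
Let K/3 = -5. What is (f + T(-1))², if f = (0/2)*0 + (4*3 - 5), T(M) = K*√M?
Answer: (7 - 15*I)² ≈ -176.0 - 210.0*I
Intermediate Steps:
K = -15 (K = 3*(-5) = -15)
T(M) = -15*√M
f = 7 (f = (0*(½))*0 + (12 - 5) = 0*0 + 7 = 0 + 7 = 7)
(f + T(-1))² = (7 - 15*I)²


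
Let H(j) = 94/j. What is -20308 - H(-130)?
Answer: -1319973/65 ≈ -20307.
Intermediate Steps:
-20308 - H(-130) = -20308 - 94/(-130) = -20308 - 94*(-1)/130 = -20308 - 1*(-47/65) = -20308 + 47/65 = -1319973/65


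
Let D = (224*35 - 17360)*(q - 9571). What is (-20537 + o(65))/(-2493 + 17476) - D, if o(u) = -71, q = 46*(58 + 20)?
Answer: -853404131888/14983 ≈ -5.6958e+7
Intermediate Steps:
q = 3588 (q = 46*78 = 3588)
D = 56958160 (D = (224*35 - 17360)*(3588 - 9571) = (7840 - 17360)*(-5983) = -9520*(-5983) = 56958160)
(-20537 + o(65))/(-2493 + 17476) - D = (-20537 - 71)/(-2493 + 17476) - 1*56958160 = -20608/14983 - 56958160 = -853404131888/14983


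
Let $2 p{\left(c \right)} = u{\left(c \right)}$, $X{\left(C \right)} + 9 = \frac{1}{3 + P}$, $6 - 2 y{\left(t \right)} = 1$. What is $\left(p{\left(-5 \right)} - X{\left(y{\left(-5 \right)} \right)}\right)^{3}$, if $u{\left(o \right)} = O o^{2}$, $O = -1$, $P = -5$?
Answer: $-27$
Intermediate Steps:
$y{\left(t \right)} = \frac{5}{2}$ ($y{\left(t \right)} = 3 - \frac{1}{2} = \frac{5}{2}$)
$X{\left(C \right)} = - \frac{19}{2}$ ($X{\left(C \right)} = -9 + \frac{1}{3 - 5} = -9 + \frac{1}{-2} = -9 - \frac{1}{2} = - \frac{19}{2}$)
$u{\left(o \right)} = - o^{2}$
$p{\left(c \right)} = - \frac{c^{2}}{2}$ ($p{\left(c \right)} = \frac{\left(-1\right) c^{2}}{2} = - \frac{c^{2}}{2}$)
$\left(p{\left(-5 \right)} - X{\left(y{\left(-5 \right)} \right)}\right)^{3} = \left(- \frac{\left(-5\right)^{2}}{2} - - \frac{19}{2}\right)^{3} = \left(\left(- \frac{1}{2}\right) 25 + \frac{19}{2}\right)^{3} = \left(- \frac{25}{2} + \frac{19}{2}\right)^{3} = \left(-3\right)^{3} = -27$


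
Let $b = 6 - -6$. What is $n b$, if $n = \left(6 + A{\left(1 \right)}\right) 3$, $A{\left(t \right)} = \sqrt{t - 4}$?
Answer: $216 + 36 i \sqrt{3} \approx 216.0 + 62.354 i$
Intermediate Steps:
$b = 12$ ($b = 6 + 6 = 12$)
$A{\left(t \right)} = \sqrt{-4 + t}$
$n = 18 + 3 i \sqrt{3}$ ($n = \left(6 + \sqrt{-4 + 1}\right) 3 = \left(6 + \sqrt{-3}\right) 3 = \left(6 + i \sqrt{3}\right) 3 = 18 + 3 i \sqrt{3} \approx 18.0 + 5.1962 i$)
$n b = \left(18 + 3 i \sqrt{3}\right) 12 = 216 + 36 i \sqrt{3}$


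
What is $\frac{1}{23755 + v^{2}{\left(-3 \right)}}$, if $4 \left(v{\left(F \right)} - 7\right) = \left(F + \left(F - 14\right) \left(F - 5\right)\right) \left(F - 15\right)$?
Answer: $\frac{4}{1494509} \approx 2.6765 \cdot 10^{-6}$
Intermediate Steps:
$v{\left(F \right)} = 7 + \frac{\left(-15 + F\right) \left(F + \left(-14 + F\right) \left(-5 + F\right)\right)}{4}$ ($v{\left(F \right)} = 7 + \frac{\left(F + \left(F - 14\right) \left(F - 5\right)\right) \left(F - 15\right)}{4} = 7 + \frac{\left(F + \left(-14 + F\right) \left(-5 + F\right)\right) \left(-15 + F\right)}{4} = 7 + \frac{\left(-15 + F\right) \left(F + \left(-14 + F\right) \left(-5 + F\right)\right)}{4}$)
$\frac{1}{23755 + v^{2}{\left(-3 \right)}} = \frac{1}{23755 + \left(- \frac{511}{2} + 85 \left(-3\right) - \frac{33 \left(-3\right)^{2}}{4} + \frac{\left(-3\right)^{3}}{4}\right)^{2}} = \frac{1}{23755 + \left(- \frac{511}{2} - 255 - \frac{297}{4} + \frac{1}{4} \left(-27\right)\right)^{2}} = \frac{1}{23755 + \left(- \frac{511}{2} - 255 - \frac{297}{4} - \frac{27}{4}\right)^{2}} = \frac{1}{23755 + \left(- \frac{1183}{2}\right)^{2}} = \frac{1}{23755 + \frac{1399489}{4}} = \frac{1}{\frac{1494509}{4}} = \frac{4}{1494509}$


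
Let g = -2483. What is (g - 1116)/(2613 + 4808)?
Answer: -3599/7421 ≈ -0.48497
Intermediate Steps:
(g - 1116)/(2613 + 4808) = (-2483 - 1116)/(2613 + 4808) = -3599/7421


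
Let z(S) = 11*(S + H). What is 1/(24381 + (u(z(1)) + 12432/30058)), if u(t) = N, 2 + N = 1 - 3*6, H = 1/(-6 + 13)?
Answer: 2147/52306102 ≈ 4.1047e-5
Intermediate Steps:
H = ⅐ (H = 1/7 = ⅐ ≈ 0.14286)
z(S) = 11/7 + 11*S (z(S) = 11*(S + ⅐) = 11*(⅐ + S) = 11/7 + 11*S)
N = -19 (N = -2 + (1 - 3*6) = -2 + (1 - 18) = -2 - 17 = -19)
u(t) = -19
1/(24381 + (u(z(1)) + 12432/30058)) = 1/(24381 + (-19 + 12432/30058)) = 1/(24381 + (-19 + 12432*(1/30058))) = 1/(24381 + (-19 + 888/2147)) = 1/(24381 - 39905/2147) = 1/(52306102/2147) = 2147/52306102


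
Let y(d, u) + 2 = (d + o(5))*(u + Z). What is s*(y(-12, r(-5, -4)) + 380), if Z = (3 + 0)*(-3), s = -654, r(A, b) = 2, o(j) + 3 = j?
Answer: -292992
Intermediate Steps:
o(j) = -3 + j
Z = -9 (Z = 3*(-3) = -9)
y(d, u) = -2 + (-9 + u)*(2 + d) (y(d, u) = -2 + (d + (-3 + 5))*(u - 9) = -2 + (d + 2)*(-9 + u) = -2 + (2 + d)*(-9 + u) = -2 + (-9 + u)*(2 + d))
s*(y(-12, r(-5, -4)) + 380) = -654*((-20 - 9*(-12) + 2*2 - 12*2) + 380) = -654*((-20 + 108 + 4 - 24) + 380) = -654*(68 + 380) = -654*448 = -292992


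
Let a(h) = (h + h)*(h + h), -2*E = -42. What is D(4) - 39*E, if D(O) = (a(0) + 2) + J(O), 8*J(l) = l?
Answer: -1633/2 ≈ -816.50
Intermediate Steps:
E = 21 (E = -½*(-42) = 21)
a(h) = 4*h² (a(h) = (2*h)*(2*h) = 4*h²)
J(l) = l/8
D(O) = 2 + O/8 (D(O) = (4*0² + 2) + O/8 = (4*0 + 2) + O/8 = (0 + 2) + O/8 = 2 + O/8)
D(4) - 39*E = (2 + (⅛)*4) - 39*21 = (2 + ½) - 819 = 5/2 - 819 = -1633/2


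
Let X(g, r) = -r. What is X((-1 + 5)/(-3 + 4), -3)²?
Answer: 9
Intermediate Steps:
X((-1 + 5)/(-3 + 4), -3)² = (-1*(-3))² = 3² = 9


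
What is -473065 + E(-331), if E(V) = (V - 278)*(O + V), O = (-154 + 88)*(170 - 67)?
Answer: 3868496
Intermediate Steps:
O = -6798 (O = -66*103 = -6798)
E(V) = (-6798 + V)*(-278 + V) (E(V) = (V - 278)*(-6798 + V) = (-278 + V)*(-6798 + V) = (-6798 + V)*(-278 + V))
-473065 + E(-331) = -473065 + (1889844 + (-331)² - 7076*(-331)) = -473065 + (1889844 + 109561 + 2342156) = -473065 + 4341561 = 3868496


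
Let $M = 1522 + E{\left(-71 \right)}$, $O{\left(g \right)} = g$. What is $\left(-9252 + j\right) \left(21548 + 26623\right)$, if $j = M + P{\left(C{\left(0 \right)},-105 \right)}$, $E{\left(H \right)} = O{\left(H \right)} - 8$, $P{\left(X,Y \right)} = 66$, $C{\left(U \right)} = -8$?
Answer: $-372988053$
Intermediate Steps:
$E{\left(H \right)} = -8 + H$ ($E{\left(H \right)} = H - 8 = -8 + H$)
$M = 1443$ ($M = 1522 - 79 = 1443$)
$j = 1509$ ($j = 1443 + 66 = 1509$)
$\left(-9252 + j\right) \left(21548 + 26623\right) = \left(-9252 + 1509\right) \left(21548 + 26623\right) = \left(-7743\right) 48171 = -372988053$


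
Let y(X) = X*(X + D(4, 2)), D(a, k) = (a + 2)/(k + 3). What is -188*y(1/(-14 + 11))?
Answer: 2444/45 ≈ 54.311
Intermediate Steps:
D(a, k) = (2 + a)/(3 + k)
y(X) = X*(6/5 + X) (y(X) = X*(X + (2 + 4)/(3 + 2)) = X*(X + 6/5) = X*(6/5 + X))
-188*y(1/(-14 + 11)) = -188*(6 + 5/(-14 + 11))/(5*(-14 + 11)) = -188*(6 + 5/(-3))/(5*(-3)) = -188*(-1)*(6 + 5*(-⅓))/(5*3) = -188*(-1)*(6 - 5/3)/(5*3) = -188*(-1)*13/(5*3*3) = -188*(-13/45) = 2444/45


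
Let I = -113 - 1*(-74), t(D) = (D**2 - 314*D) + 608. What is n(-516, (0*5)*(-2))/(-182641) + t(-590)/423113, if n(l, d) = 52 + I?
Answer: 97518949019/77277781433 ≈ 1.2619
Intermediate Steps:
t(D) = 608 + D**2 - 314*D
I = -39 (I = -113 + 74 = -39)
n(l, d) = 13 (n(l, d) = 52 - 39 = 13)
n(-516, (0*5)*(-2))/(-182641) + t(-590)/423113 = 13/(-182641) + (608 + (-590)**2 - 314*(-590))/423113 = 13*(-1/182641) + (608 + 348100 + 185260)*(1/423113) = -13/182641 + 533968*(1/423113) = -13/182641 + 533968/423113 = 97518949019/77277781433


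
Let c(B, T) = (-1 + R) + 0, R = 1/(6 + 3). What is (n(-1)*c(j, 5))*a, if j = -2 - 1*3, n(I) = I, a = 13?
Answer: 104/9 ≈ 11.556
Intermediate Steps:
R = ⅑ (R = 1/9 = ⅑ ≈ 0.11111)
j = -5 (j = -2 - 3 = -5)
c(B, T) = -8/9 (c(B, T) = (-1 + ⅑) + 0 = -8/9 + 0 = -8/9)
(n(-1)*c(j, 5))*a = -1*(-8/9)*13 = (8/9)*13 = 104/9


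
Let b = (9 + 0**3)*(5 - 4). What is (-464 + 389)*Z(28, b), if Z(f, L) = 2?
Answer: -150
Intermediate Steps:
b = 9 (b = (9 + 0)*1 = 9*1 = 9)
(-464 + 389)*Z(28, b) = (-464 + 389)*2 = -75*2 = -150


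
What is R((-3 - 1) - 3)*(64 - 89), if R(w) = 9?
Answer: -225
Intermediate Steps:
R((-3 - 1) - 3)*(64 - 89) = 9*(64 - 89) = 9*(-25) = -225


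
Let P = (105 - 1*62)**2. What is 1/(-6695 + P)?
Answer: -1/4846 ≈ -0.00020636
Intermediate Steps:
P = 1849 (P = (105 - 62)**2 = 43**2 = 1849)
1/(-6695 + P) = 1/(-6695 + 1849) = 1/(-4846) = -1/4846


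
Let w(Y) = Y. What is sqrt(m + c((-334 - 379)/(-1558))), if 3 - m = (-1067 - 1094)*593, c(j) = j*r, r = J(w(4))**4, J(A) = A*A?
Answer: 2*sqrt(198963102313)/779 ≈ 1145.2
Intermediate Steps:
J(A) = A**2
r = 65536 (r = (4**2)**4 = 16**4 = 65536)
c(j) = 65536*j (c(j) = j*65536 = 65536*j)
m = 1281476 (m = 3 - (-1067 - 1094)*593 = 3 - (-2161)*593 = 3 - 1*(-1281473) = 3 + 1281473 = 1281476)
sqrt(m + c((-334 - 379)/(-1558))) = sqrt(1281476 + 65536*((-334 - 379)/(-1558))) = sqrt(1281476 + 65536*(-713*(-1/1558))) = sqrt(1281476 + 65536*(713/1558)) = sqrt(1281476 + 23363584/779) = sqrt(1021633388/779) = 2*sqrt(198963102313)/779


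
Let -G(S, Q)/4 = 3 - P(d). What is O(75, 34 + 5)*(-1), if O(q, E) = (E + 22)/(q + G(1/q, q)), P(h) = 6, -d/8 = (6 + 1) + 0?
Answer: -61/87 ≈ -0.70115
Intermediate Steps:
d = -56 (d = -8*((6 + 1) + 0) = -8*(7 + 0) = -8*7 = -56)
G(S, Q) = 12 (G(S, Q) = -4*(3 - 1*6) = -4*(3 - 6) = -4*(-3) = 12)
O(q, E) = (22 + E)/(12 + q) (O(q, E) = (E + 22)/(q + 12) = (22 + E)/(12 + q))
O(75, 34 + 5)*(-1) = ((22 + (34 + 5))/(12 + 75))*(-1) = ((22 + 39)/87)*(-1) = ((1/87)*61)*(-1) = (61/87)*(-1) = -61/87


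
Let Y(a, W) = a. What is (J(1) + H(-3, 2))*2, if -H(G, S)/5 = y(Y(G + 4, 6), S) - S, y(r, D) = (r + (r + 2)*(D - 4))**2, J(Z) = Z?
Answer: -228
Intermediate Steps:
y(r, D) = (r + (-4 + D)*(2 + r))**2 (y(r, D) = (r + (2 + r)*(-4 + D))**2 = (r + (-4 + D)*(2 + r))**2)
H(G, S) = -5*(-20 - 3*G + 2*S + S*(4 + G))**2 + 5*S (H(G, S) = -5*((-8 - 3*(G + 4) + 2*S + S*(G + 4))**2 - S) = -5*((-8 - 3*(4 + G) + 2*S + S*(4 + G))**2 - S) = -5*((-8 + (-12 - 3*G) + 2*S + S*(4 + G))**2 - S) = -5*((-20 - 3*G + 2*S + S*(4 + G))**2 - S) = -5*(-20 - 3*G + 2*S + S*(4 + G))**2 + 5*S)
(J(1) + H(-3, 2))*2 = (1 + (-5*(-20 - 3*(-3) + 2*2 + 2*(4 - 3))**2 + 5*2))*2 = (1 + (-5*(-20 + 9 + 4 + 2*1)**2 + 10))*2 = (1 + (-5*(-20 + 9 + 4 + 2)**2 + 10))*2 = (1 + (-5*(-5)**2 + 10))*2 = (1 + (-5*25 + 10))*2 = (1 + (-125 + 10))*2 = (1 - 115)*2 = -114*2 = -228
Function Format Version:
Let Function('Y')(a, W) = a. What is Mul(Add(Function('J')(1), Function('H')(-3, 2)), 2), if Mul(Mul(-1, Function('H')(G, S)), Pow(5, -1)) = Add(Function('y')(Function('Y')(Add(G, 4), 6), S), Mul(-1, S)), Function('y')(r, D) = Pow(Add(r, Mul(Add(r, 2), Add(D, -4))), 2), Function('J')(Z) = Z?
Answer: -228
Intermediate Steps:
Function('y')(r, D) = Pow(Add(r, Mul(Add(-4, D), Add(2, r))), 2) (Function('y')(r, D) = Pow(Add(r, Mul(Add(2, r), Add(-4, D))), 2) = Pow(Add(r, Mul(Add(-4, D), Add(2, r))), 2))
Function('H')(G, S) = Add(Mul(-5, Pow(Add(-20, Mul(-3, G), Mul(2, S), Mul(S, Add(4, G))), 2)), Mul(5, S)) (Function('H')(G, S) = Mul(-5, Add(Pow(Add(-8, Mul(-3, Add(G, 4)), Mul(2, S), Mul(S, Add(G, 4))), 2), Mul(-1, S))) = Mul(-5, Add(Pow(Add(-8, Mul(-3, Add(4, G)), Mul(2, S), Mul(S, Add(4, G))), 2), Mul(-1, S))) = Mul(-5, Add(Pow(Add(-8, Add(-12, Mul(-3, G)), Mul(2, S), Mul(S, Add(4, G))), 2), Mul(-1, S))) = Mul(-5, Add(Pow(Add(-20, Mul(-3, G), Mul(2, S), Mul(S, Add(4, G))), 2), Mul(-1, S))) = Add(Mul(-5, Pow(Add(-20, Mul(-3, G), Mul(2, S), Mul(S, Add(4, G))), 2)), Mul(5, S)))
Mul(Add(Function('J')(1), Function('H')(-3, 2)), 2) = Mul(Add(1, Add(Mul(-5, Pow(Add(-20, Mul(-3, -3), Mul(2, 2), Mul(2, Add(4, -3))), 2)), Mul(5, 2))), 2) = Mul(Add(1, Add(Mul(-5, Pow(Add(-20, 9, 4, Mul(2, 1)), 2)), 10)), 2) = Mul(Add(1, Add(Mul(-5, Pow(Add(-20, 9, 4, 2), 2)), 10)), 2) = Mul(Add(1, Add(Mul(-5, Pow(-5, 2)), 10)), 2) = Mul(Add(1, Add(Mul(-5, 25), 10)), 2) = Mul(Add(1, Add(-125, 10)), 2) = Mul(Add(1, -115), 2) = Mul(-114, 2) = -228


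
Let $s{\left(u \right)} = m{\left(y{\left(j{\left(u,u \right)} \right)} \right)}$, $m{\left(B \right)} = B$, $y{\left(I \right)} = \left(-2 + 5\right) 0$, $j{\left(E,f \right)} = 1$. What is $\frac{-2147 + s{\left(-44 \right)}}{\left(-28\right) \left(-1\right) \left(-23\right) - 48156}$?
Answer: $\frac{2147}{48800} \approx 0.043996$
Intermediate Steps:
$y{\left(I \right)} = 0$ ($y{\left(I \right)} = 3 \cdot 0 = 0$)
$s{\left(u \right)} = 0$
$\frac{-2147 + s{\left(-44 \right)}}{\left(-28\right) \left(-1\right) \left(-23\right) - 48156} = \frac{-2147 + 0}{\left(-28\right) \left(-1\right) \left(-23\right) - 48156} = - \frac{2147}{28 \left(-23\right) - 48156} = - \frac{2147}{-644 - 48156} = - \frac{2147}{-48800} = \left(-2147\right) \left(- \frac{1}{48800}\right) = \frac{2147}{48800}$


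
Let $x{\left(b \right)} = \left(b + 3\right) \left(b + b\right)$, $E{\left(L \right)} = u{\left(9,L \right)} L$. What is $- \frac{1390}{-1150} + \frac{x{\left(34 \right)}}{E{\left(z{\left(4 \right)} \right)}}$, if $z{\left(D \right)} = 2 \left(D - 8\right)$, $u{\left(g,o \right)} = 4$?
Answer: $- \frac{71223}{920} \approx -77.416$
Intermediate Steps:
$z{\left(D \right)} = -16 + 2 D$ ($z{\left(D \right)} = 2 \left(-8 + D\right) = -16 + 2 D$)
$E{\left(L \right)} = 4 L$
$x{\left(b \right)} = 2 b \left(3 + b\right)$ ($x{\left(b \right)} = \left(3 + b\right) 2 b = 2 b \left(3 + b\right)$)
$- \frac{1390}{-1150} + \frac{x{\left(34 \right)}}{E{\left(z{\left(4 \right)} \right)}} = - \frac{1390}{-1150} + \frac{2 \cdot 34 \left(3 + 34\right)}{4 \left(-16 + 2 \cdot 4\right)} = \left(-1390\right) \left(- \frac{1}{1150}\right) + \frac{2 \cdot 34 \cdot 37}{4 \left(-16 + 8\right)} = \frac{139}{115} + \frac{2516}{4 \left(-8\right)} = \frac{139}{115} + \frac{2516}{-32} = \frac{139}{115} + 2516 \left(- \frac{1}{32}\right) = \frac{139}{115} - \frac{629}{8} = - \frac{71223}{920}$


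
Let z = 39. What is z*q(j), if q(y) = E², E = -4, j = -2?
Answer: 624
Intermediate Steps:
q(y) = 16 (q(y) = (-4)² = 16)
z*q(j) = 39*16 = 624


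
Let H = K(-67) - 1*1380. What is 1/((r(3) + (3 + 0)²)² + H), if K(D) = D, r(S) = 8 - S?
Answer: -1/1251 ≈ -0.00079936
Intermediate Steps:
H = -1447 (H = -67 - 1*1380 = -67 - 1380 = -1447)
1/((r(3) + (3 + 0)²)² + H) = 1/(((8 - 1*3) + (3 + 0)²)² - 1447) = 1/(((8 - 3) + 3²)² - 1447) = 1/((5 + 9)² - 1447) = 1/(14² - 1447) = 1/(196 - 1447) = 1/(-1251) = -1/1251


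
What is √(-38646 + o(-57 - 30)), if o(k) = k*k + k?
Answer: 14*I*√159 ≈ 176.53*I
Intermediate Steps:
o(k) = k + k² (o(k) = k² + k = k + k²)
√(-38646 + o(-57 - 30)) = √(-38646 + (-57 - 30)*(1 + (-57 - 30))) = √(-38646 - 87*(1 - 87)) = √(-38646 - 87*(-86)) = √(-38646 + 7482) = √(-31164) = 14*I*√159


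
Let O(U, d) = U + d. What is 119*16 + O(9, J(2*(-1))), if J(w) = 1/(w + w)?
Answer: 7651/4 ≈ 1912.8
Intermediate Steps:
J(w) = 1/(2*w)
119*16 + O(9, J(2*(-1))) = 119*16 + (9 + 1/(2*((2*(-1))))) = 1904 + (9 + (1/2)/(-2)) = 1904 + (9 + (1/2)*(-1/2)) = 1904 + (9 - 1/4) = 1904 + 35/4 = 7651/4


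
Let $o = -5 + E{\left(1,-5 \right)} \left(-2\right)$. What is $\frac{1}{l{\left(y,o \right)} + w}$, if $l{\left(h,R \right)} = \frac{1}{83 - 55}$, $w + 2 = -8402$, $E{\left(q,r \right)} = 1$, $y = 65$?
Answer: $- \frac{28}{235311} \approx -0.00011899$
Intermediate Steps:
$w = -8404$ ($w = -2 - 8402 = -8404$)
$o = -7$ ($o = -5 + 1 \left(-2\right) = -5 - 2 = -7$)
$l{\left(h,R \right)} = \frac{1}{28}$
$\frac{1}{l{\left(y,o \right)} + w} = \frac{1}{\frac{1}{28} - 8404} = \frac{1}{- \frac{235311}{28}} = - \frac{28}{235311}$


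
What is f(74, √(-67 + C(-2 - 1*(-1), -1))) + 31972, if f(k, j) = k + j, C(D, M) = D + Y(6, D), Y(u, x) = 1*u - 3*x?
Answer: 32046 + I*√59 ≈ 32046.0 + 7.6811*I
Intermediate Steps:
Y(u, x) = u - 3*x
C(D, M) = 6 - 2*D (C(D, M) = D + (6 - 3*D) = 6 - 2*D)
f(k, j) = j + k
f(74, √(-67 + C(-2 - 1*(-1), -1))) + 31972 = (√(-67 + (6 - 2*(-2 - 1*(-1)))) + 74) + 31972 = (√(-67 + (6 - 2*(-2 + 1))) + 74) + 31972 = (√(-67 + (6 - 2*(-1))) + 74) + 31972 = (√(-67 + (6 + 2)) + 74) + 31972 = (√(-67 + 8) + 74) + 31972 = (√(-59) + 74) + 31972 = (I*√59 + 74) + 31972 = (74 + I*√59) + 31972 = 32046 + I*√59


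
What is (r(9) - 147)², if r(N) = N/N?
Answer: 21316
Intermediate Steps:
r(N) = 1
(r(9) - 147)² = (1 - 147)² = (-146)² = 21316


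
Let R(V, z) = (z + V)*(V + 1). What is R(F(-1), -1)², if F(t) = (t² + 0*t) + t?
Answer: 1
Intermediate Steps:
F(t) = t + t² (F(t) = (t² + 0) + t = t² + t = t + t²)
R(V, z) = (1 + V)*(V + z) (R(V, z) = (V + z)*(1 + V) = (1 + V)*(V + z))
R(F(-1), -1)² = (-(1 - 1) - 1 + (-(1 - 1))² - (1 - 1)*(-1))² = (-1*0 - 1 + (-1*0)² - 1*0*(-1))² = (0 - 1 + 0² + 0*(-1))² = (0 - 1 + 0 + 0)² = (-1)² = 1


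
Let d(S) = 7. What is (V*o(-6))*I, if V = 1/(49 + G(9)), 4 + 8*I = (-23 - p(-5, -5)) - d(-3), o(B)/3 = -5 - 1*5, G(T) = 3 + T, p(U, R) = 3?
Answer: 555/244 ≈ 2.2746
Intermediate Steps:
o(B) = -30 (o(B) = 3*(-5 - 1*5) = 3*(-5 - 5) = 3*(-10) = -30)
I = -37/8 (I = -½ + ((-23 - 1*3) - 1*7)/8 = -½ + ((-23 - 3) - 7)/8 = -½ + (-26 - 7)/8 = -½ + (⅛)*(-33) = -½ - 33/8 = -37/8 ≈ -4.6250)
V = 1/61 (V = 1/(49 + (3 + 9)) = 1/(49 + 12) = 1/61 ≈ 0.016393)
(V*o(-6))*I = ((1/61)*(-30))*(-37/8) = -30/61*(-37/8) = 555/244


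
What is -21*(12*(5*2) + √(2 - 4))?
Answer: -2520 - 21*I*√2 ≈ -2520.0 - 29.698*I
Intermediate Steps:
-21*(12*(5*2) + √(2 - 4)) = -21*(12*10 + √(-2)) = -21*(120 + I*√2) = -2520 - 21*I*√2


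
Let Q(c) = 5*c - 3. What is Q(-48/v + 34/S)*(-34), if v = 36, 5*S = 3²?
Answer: -25942/9 ≈ -2882.4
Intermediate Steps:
S = 9/5 (S = (⅕)*3² = (⅕)*9 = 9/5 ≈ 1.8000)
Q(c) = -3 + 5*c
Q(-48/v + 34/S)*(-34) = (-3 + 5*(-48/36 + 34/(9/5)))*(-34) = (-3 + 5*(-48*1/36 + 34*(5/9)))*(-34) = (-3 + 5*(-4/3 + 170/9))*(-34) = (-3 + 5*(158/9))*(-34) = (-3 + 790/9)*(-34) = (763/9)*(-34) = -25942/9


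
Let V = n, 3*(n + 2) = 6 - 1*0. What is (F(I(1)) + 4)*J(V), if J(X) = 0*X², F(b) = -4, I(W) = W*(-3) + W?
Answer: 0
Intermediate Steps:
n = 0 (n = -2 + (6 - 1*0)/3 = -2 + (6 + 0)/3 = -2 + (⅓)*6 = -2 + 2 = 0)
V = 0
I(W) = -2*W (I(W) = -3*W + W = -2*W)
J(X) = 0
(F(I(1)) + 4)*J(V) = (-4 + 4)*0 = 0*0 = 0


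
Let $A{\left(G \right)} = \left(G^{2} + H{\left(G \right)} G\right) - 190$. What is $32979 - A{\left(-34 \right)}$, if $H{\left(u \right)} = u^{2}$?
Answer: $71317$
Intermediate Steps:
$A{\left(G \right)} = -190 + G^{2} + G^{3}$ ($A{\left(G \right)} = \left(G^{2} + G^{2} G\right) - 190 = \left(G^{2} + G^{3}\right) - 190 = -190 + G^{2} + G^{3}$)
$32979 - A{\left(-34 \right)} = 32979 - \left(-190 + \left(-34\right)^{2} + \left(-34\right)^{3}\right) = 32979 - \left(-190 + 1156 - 39304\right) = 32979 - -38338 = 32979 + 38338 = 71317$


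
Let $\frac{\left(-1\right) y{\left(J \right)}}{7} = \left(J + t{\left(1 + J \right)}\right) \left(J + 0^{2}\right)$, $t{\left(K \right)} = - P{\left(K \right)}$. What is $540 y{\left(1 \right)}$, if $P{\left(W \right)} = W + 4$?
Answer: $18900$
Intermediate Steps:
$P{\left(W \right)} = 4 + W$
$t{\left(K \right)} = -4 - K$ ($t{\left(K \right)} = - (4 + K) = -4 - K$)
$y{\left(J \right)} = 35 J$ ($y{\left(J \right)} = - 7 \left(J - \left(5 + J\right)\right) \left(J + 0^{2}\right) = - 7 \left(J - \left(5 + J\right)\right) \left(J + 0\right) = - 7 \left(J - \left(5 + J\right)\right) J = - 7 \left(- 5 J\right) = 35 J$)
$540 y{\left(1 \right)} = 540 \cdot 35 \cdot 1 = 540 \cdot 35 = 18900$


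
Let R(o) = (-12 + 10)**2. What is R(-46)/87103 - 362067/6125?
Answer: -31537097401/533505875 ≈ -59.113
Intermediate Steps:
R(o) = 4 (R(o) = (-2)**2 = 4)
R(-46)/87103 - 362067/6125 = 4/87103 - 362067/6125 = -31537097401/533505875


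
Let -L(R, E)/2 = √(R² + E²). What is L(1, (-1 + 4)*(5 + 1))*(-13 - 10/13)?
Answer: 1790*√13/13 ≈ 496.46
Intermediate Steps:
L(R, E) = -2*√(E² + R²) (L(R, E) = -2*√(R² + E²) = -2*√(E² + R²))
L(1, (-1 + 4)*(5 + 1))*(-13 - 10/13) = (-2*√(((-1 + 4)*(5 + 1))² + 1²))*(-13 - 10/13) = (-2*√((3*6)² + 1))*(-13 - 10*1/13) = (-2*√(18² + 1))*(-13 - 10/13) = -2*√(324 + 1)*(-179/13) = -10*√13*(-179/13) = 1790*√13/13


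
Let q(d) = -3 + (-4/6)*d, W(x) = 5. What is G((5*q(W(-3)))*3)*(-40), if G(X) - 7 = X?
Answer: 3520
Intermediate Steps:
q(d) = -3 - 2*d/3 (q(d) = -3 + (-4*⅙)*d = -3 - 2*d/3)
G(X) = 7 + X
G((5*q(W(-3)))*3)*(-40) = (7 + (5*(-3 - ⅔*5))*3)*(-40) = (7 + (5*(-3 - 10/3))*3)*(-40) = (7 + (5*(-19/3))*3)*(-40) = (7 - 95/3*3)*(-40) = (7 - 95)*(-40) = -88*(-40) = 3520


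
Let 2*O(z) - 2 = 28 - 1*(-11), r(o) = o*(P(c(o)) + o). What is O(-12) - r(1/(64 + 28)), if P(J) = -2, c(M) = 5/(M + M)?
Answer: 173695/8464 ≈ 20.522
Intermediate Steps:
c(M) = 5/(2*M) (c(M) = 5/((2*M)) = 5*(1/(2*M)) = 5/(2*M))
r(o) = o*(-2 + o)
O(z) = 41/2 (O(z) = 1 + (28 - 1*(-11))/2 = 1 + (28 + 11)/2 = 1 + (½)*39 = 1 + 39/2 = 41/2)
O(-12) - r(1/(64 + 28)) = 41/2 - (-2 + 1/(64 + 28))/(64 + 28) = 41/2 - (-2 + 1/92)/92 = 41/2 - (-183)/(92*92) = 41/2 - 1*(-183/8464) = 41/2 + 183/8464 = 173695/8464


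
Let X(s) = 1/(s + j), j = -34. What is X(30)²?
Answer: 1/16 ≈ 0.062500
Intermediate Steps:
X(s) = 1/(-34 + s) (X(s) = 1/(s - 34) = 1/(-34 + s))
X(30)² = (1/(-34 + 30))² = (1/(-4))² = (-¼)² = 1/16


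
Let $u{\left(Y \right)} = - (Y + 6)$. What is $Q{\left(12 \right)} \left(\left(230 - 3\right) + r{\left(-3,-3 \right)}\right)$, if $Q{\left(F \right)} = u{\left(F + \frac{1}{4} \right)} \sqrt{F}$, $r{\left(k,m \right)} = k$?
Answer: $- 8176 \sqrt{3} \approx -14161.0$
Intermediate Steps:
$u{\left(Y \right)} = -6 - Y$ ($u{\left(Y \right)} = - (6 + Y) = -6 - Y$)
$Q{\left(F \right)} = \sqrt{F} \left(- \frac{25}{4} - F\right)$ ($Q{\left(F \right)} = \left(-6 - \left(F + \frac{1}{4}\right)\right) \sqrt{F} = \left(-6 - \left(\frac{1}{4} + F\right)\right) \sqrt{F} = \left(- \frac{25}{4} - F\right) \sqrt{F} = \sqrt{F} \left(- \frac{25}{4} - F\right)$)
$Q{\left(12 \right)} \left(\left(230 - 3\right) + r{\left(-3,-3 \right)}\right) = \sqrt{12} \left(- \frac{25}{4} - 12\right) \left(\left(230 - 3\right) - 3\right) = 2 \sqrt{3} \left(- \frac{25}{4} - 12\right) \left(227 - 3\right) = 2 \sqrt{3} \left(- \frac{73}{4}\right) 224 = - \frac{73 \sqrt{3}}{2} \cdot 224 = - 8176 \sqrt{3}$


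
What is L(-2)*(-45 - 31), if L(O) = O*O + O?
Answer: -152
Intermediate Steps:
L(O) = O + O**2 (L(O) = O**2 + O = O + O**2)
L(-2)*(-45 - 31) = (-2*(1 - 2))*(-45 - 31) = -2*(-1)*(-76) = 2*(-76) = -152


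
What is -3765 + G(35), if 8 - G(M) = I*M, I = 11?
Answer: -4142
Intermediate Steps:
G(M) = 8 - 11*M
-3765 + G(35) = -3765 + (8 - 11*35) = -3765 + (8 - 385) = -3765 - 377 = -4142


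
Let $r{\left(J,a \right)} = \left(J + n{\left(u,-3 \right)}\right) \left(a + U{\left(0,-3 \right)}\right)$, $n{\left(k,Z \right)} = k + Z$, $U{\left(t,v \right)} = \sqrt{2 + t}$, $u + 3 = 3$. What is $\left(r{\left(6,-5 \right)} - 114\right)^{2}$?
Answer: $16659 - 774 \sqrt{2} \approx 15564.0$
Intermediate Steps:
$u = 0$ ($u = -3 + 3 = 0$)
$n{\left(k,Z \right)} = Z + k$
$r{\left(J,a \right)} = \left(-3 + J\right) \left(a + \sqrt{2}\right)$ ($r{\left(J,a \right)} = \left(J + \left(-3 + 0\right)\right) \left(a + \sqrt{2 + 0}\right) = \left(J - 3\right) \left(a + \sqrt{2}\right) = \left(-3 + J\right) \left(a + \sqrt{2}\right)$)
$\left(r{\left(6,-5 \right)} - 114\right)^{2} = \left(\left(\left(-3\right) \left(-5\right) - 3 \sqrt{2} + 6 \left(-5\right) + 6 \sqrt{2}\right) - 114\right)^{2} = \left(\left(15 - 3 \sqrt{2} - 30 + 6 \sqrt{2}\right) - 114\right)^{2} = \left(\left(-15 + 3 \sqrt{2}\right) - 114\right)^{2} = \left(-129 + 3 \sqrt{2}\right)^{2}$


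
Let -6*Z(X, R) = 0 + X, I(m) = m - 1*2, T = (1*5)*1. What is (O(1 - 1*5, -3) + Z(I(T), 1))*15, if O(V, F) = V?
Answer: -135/2 ≈ -67.500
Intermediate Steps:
T = 5 (T = 5*1 = 5)
I(m) = -2 + m (I(m) = m - 2 = -2 + m)
Z(X, R) = -X/6 (Z(X, R) = -(0 + X)/6 = -X/6)
(O(1 - 1*5, -3) + Z(I(T), 1))*15 = ((1 - 1*5) - (-2 + 5)/6)*15 = ((1 - 5) - ⅙*3)*15 = (-4 - ½)*15 = -9/2*15 = -135/2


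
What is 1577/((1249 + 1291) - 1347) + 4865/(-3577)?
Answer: -23288/609623 ≈ -0.038201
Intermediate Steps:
1577/((1249 + 1291) - 1347) + 4865/(-3577) = 1577/(2540 - 1347) + 4865*(-1/3577) = 1577/1193 - 695/511 = -23288/609623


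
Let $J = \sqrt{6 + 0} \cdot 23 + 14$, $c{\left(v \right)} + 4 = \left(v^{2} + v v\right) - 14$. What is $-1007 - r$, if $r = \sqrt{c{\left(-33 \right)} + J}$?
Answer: $-1007 - \sqrt{2174 + 23 \sqrt{6}} \approx -1054.2$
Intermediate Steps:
$c{\left(v \right)} = -18 + 2 v^{2}$ ($c{\left(v \right)} = -4 - \left(14 - v^{2} - v v\right) = -4 + \left(\left(v^{2} + v^{2}\right) - 14\right) = -4 + \left(2 v^{2} - 14\right) = -4 + \left(-14 + 2 v^{2}\right) = -18 + 2 v^{2}$)
$J = 14 + 23 \sqrt{6}$ ($J = \sqrt{6} \cdot 23 + 14 = 23 \sqrt{6} + 14 = 14 + 23 \sqrt{6} \approx 70.338$)
$r = \sqrt{2174 + 23 \sqrt{6}}$ ($r = \sqrt{\left(-18 + 2 \left(-33\right)^{2}\right) + \left(14 + 23 \sqrt{6}\right)} = \sqrt{\left(-18 + 2 \cdot 1089\right) + \left(14 + 23 \sqrt{6}\right)} = \sqrt{\left(-18 + 2178\right) + \left(14 + 23 \sqrt{6}\right)} = \sqrt{2160 + \left(14 + 23 \sqrt{6}\right)} = \sqrt{2174 + 23 \sqrt{6}} \approx 47.226$)
$-1007 - r = -1007 - \sqrt{2174 + 23 \sqrt{6}}$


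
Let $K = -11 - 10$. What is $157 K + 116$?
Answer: $-3181$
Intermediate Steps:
$K = -21$
$157 K + 116 = 157 \left(-21\right) + 116 = -3297 + 116 = -3181$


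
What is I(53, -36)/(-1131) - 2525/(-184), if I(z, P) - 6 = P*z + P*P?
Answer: 989093/69368 ≈ 14.259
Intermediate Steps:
I(z, P) = 6 + P² + P*z (I(z, P) = 6 + (P*z + P*P) = 6 + (P*z + P²) = 6 + (P² + P*z) = 6 + P² + P*z)
I(53, -36)/(-1131) - 2525/(-184) = (6 + (-36)² - 36*53)/(-1131) - 2525/(-184) = (6 + 1296 - 1908)*(-1/1131) - 2525*(-1/184) = -606*(-1/1131) + 2525/184 = 202/377 + 2525/184 = 989093/69368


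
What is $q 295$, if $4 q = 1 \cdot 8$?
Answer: $590$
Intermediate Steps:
$q = 2$ ($q = \frac{1 \cdot 8}{4} = \frac{1}{4} \cdot 8 = 2$)
$q 295 = 2 \cdot 295 = 590$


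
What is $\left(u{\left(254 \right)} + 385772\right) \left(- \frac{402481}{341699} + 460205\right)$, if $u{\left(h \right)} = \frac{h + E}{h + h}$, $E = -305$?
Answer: $\frac{15408424521369717375}{86791546} \approx 1.7753 \cdot 10^{11}$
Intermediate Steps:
$u{\left(h \right)} = \frac{-305 + h}{2 h}$ ($u{\left(h \right)} = \frac{h - 305}{h + h} = \frac{-305 + h}{2 h}$)
$\left(u{\left(254 \right)} + 385772\right) \left(- \frac{402481}{341699} + 460205\right) = \left(\frac{-305 + 254}{2 \cdot 254} + 385772\right) \left(- \frac{402481}{341699} + 460205\right) = \left(\frac{1}{2} \cdot \frac{1}{254} \left(-51\right) + 385772\right) \left(\left(-402481\right) \frac{1}{341699} + 460205\right) = \left(- \frac{51}{508} + 385772\right) \left(- \frac{402481}{341699} + 460205\right) = \frac{195972125}{508} \cdot \frac{157251185814}{341699} = \frac{15408424521369717375}{86791546}$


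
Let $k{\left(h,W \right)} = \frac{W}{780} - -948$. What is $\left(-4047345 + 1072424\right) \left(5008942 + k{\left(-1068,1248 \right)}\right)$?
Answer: $- \frac{74520158642818}{5} \approx -1.4904 \cdot 10^{13}$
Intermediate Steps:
$k{\left(h,W \right)} = 948 + \frac{W}{780}$ ($k{\left(h,W \right)} = W \frac{1}{780} + 948 = \frac{W}{780} + 948 = 948 + \frac{W}{780}$)
$\left(-4047345 + 1072424\right) \left(5008942 + k{\left(-1068,1248 \right)}\right) = \left(-4047345 + 1072424\right) \left(5008942 + \left(948 + \frac{1}{780} \cdot 1248\right)\right) = - 2974921 \left(5008942 + \left(948 + \frac{8}{5}\right)\right) = - 2974921 \left(5008942 + \frac{4748}{5}\right) = \left(-2974921\right) \frac{25049458}{5} = - \frac{74520158642818}{5}$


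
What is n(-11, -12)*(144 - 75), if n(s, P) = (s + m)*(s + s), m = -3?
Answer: 21252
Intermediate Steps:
n(s, P) = 2*s*(-3 + s) (n(s, P) = (s - 3)*(s + s) = (-3 + s)*(2*s) = 2*s*(-3 + s))
n(-11, -12)*(144 - 75) = (2*(-11)*(-3 - 11))*(144 - 75) = (2*(-11)*(-14))*69 = 308*69 = 21252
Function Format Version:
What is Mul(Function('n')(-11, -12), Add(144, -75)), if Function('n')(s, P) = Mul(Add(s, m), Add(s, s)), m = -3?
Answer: 21252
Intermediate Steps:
Function('n')(s, P) = Mul(2, s, Add(-3, s)) (Function('n')(s, P) = Mul(Add(s, -3), Add(s, s)) = Mul(Add(-3, s), Mul(2, s)) = Mul(2, s, Add(-3, s)))
Mul(Function('n')(-11, -12), Add(144, -75)) = Mul(Mul(2, -11, Add(-3, -11)), Add(144, -75)) = Mul(Mul(2, -11, -14), 69) = Mul(308, 69) = 21252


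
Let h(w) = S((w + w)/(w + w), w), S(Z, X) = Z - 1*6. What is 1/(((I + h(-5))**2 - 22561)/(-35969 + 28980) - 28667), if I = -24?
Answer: -6989/200331943 ≈ -3.4887e-5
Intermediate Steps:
S(Z, X) = -6 + Z (S(Z, X) = Z - 6 = -6 + Z)
h(w) = -5 (h(w) = -6 + (w + w)/(w + w) = -6 + (2*w)/((2*w)) = -6 + (2*w)*(1/(2*w)) = -6 + 1 = -5)
1/(((I + h(-5))**2 - 22561)/(-35969 + 28980) - 28667) = 1/(((-24 - 5)**2 - 22561)/(-35969 + 28980) - 28667) = 1/(((-29)**2 - 22561)/(-6989) - 28667) = 1/((841 - 22561)*(-1/6989) - 28667) = 1/(-21720*(-1/6989) - 28667) = 1/(21720/6989 - 28667) = 1/(-200331943/6989) = -6989/200331943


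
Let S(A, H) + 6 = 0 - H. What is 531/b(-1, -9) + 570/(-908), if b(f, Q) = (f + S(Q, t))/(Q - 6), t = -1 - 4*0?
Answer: 301200/227 ≈ 1326.9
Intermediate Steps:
t = -1 (t = -1 + 0 = -1)
S(A, H) = -6 - H (S(A, H) = -6 + (0 - H) = -6 - H)
b(f, Q) = (-5 + f)/(-6 + Q) (b(f, Q) = (f + (-6 - 1*(-1)))/(Q - 6) = (f + (-6 + 1))/(-6 + Q) = (f - 5)/(-6 + Q) = (-5 + f)/(-6 + Q))
531/b(-1, -9) + 570/(-908) = 531/(((-5 - 1)/(-6 - 9))) + 570/(-908) = 531/((-6/(-15))) + 570*(-1/908) = 531/((-1/15*(-6))) - 285/454 = 531/(⅖) - 285/454 = 531*(5/2) - 285/454 = 2655/2 - 285/454 = 301200/227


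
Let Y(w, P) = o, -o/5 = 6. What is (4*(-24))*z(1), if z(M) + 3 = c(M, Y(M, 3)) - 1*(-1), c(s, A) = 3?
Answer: -96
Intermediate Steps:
o = -30 (o = -5*6 = -30)
Y(w, P) = -30
z(M) = 1 (z(M) = -3 + (3 - 1*(-1)) = -3 + (3 + 1) = -3 + 4 = 1)
(4*(-24))*z(1) = (4*(-24))*1 = -96*1 = -96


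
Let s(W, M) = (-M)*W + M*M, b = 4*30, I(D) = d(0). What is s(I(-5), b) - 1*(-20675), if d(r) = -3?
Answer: 35435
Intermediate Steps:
I(D) = -3
b = 120
s(W, M) = M**2 - M*W (s(W, M) = -M*W + M**2 = M**2 - M*W)
s(I(-5), b) - 1*(-20675) = 120*(120 - 1*(-3)) - 1*(-20675) = 120*(120 + 3) + 20675 = 120*123 + 20675 = 14760 + 20675 = 35435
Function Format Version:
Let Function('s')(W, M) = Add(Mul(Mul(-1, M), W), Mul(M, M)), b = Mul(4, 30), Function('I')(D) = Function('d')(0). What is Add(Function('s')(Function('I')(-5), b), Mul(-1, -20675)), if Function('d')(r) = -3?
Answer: 35435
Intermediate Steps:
Function('I')(D) = -3
b = 120
Function('s')(W, M) = Add(Pow(M, 2), Mul(-1, M, W)) (Function('s')(W, M) = Add(Mul(-1, M, W), Pow(M, 2)) = Add(Pow(M, 2), Mul(-1, M, W)))
Add(Function('s')(Function('I')(-5), b), Mul(-1, -20675)) = Add(Mul(120, Add(120, Mul(-1, -3))), Mul(-1, -20675)) = Add(Mul(120, Add(120, 3)), 20675) = Add(Mul(120, 123), 20675) = Add(14760, 20675) = 35435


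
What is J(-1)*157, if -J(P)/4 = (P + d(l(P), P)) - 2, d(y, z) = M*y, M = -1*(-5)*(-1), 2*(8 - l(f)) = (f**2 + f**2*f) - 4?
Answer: 33284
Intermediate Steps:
l(f) = 10 - f**2/2 - f**3/2 (l(f) = 8 - ((f**2 + f**2*f) - 4)/2 = 8 - ((f**2 + f**3) - 4)/2 = 8 - (-4 + f**2 + f**3)/2 = 8 + (2 - f**2/2 - f**3/2) = 10 - f**2/2 - f**3/2)
M = -5 (M = 5*(-1) = -5)
d(y, z) = -5*y
J(P) = 208 - 10*P**2 - 10*P**3 - 4*P (J(P) = -4*((P - 5*(10 - P**2/2 - P**3/2)) - 2) = -4*((P + (-50 + 5*P**2/2 + 5*P**3/2)) - 2) = -4*((-50 + P + 5*P**2/2 + 5*P**3/2) - 2) = -4*(-52 + P + 5*P**2/2 + 5*P**3/2) = 208 - 10*P**2 - 10*P**3 - 4*P)
J(-1)*157 = (208 - 10*(-1)**2 - 10*(-1)**3 - 4*(-1))*157 = (208 - 10*1 - 10*(-1) + 4)*157 = (208 - 10 + 10 + 4)*157 = 212*157 = 33284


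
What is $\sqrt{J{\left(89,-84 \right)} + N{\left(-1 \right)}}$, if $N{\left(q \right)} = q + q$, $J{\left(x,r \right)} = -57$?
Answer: $i \sqrt{59} \approx 7.6811 i$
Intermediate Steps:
$N{\left(q \right)} = 2 q$
$\sqrt{J{\left(89,-84 \right)} + N{\left(-1 \right)}} = \sqrt{-57 + 2 \left(-1\right)} = \sqrt{-57 - 2} = \sqrt{-59} = i \sqrt{59}$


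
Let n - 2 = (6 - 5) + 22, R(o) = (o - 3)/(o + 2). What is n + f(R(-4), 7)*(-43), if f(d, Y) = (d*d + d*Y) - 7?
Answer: -5017/4 ≈ -1254.3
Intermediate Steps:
R(o) = (-3 + o)/(2 + o)
n = 25 (n = 2 + ((6 - 5) + 22) = 2 + (1 + 22) = 2 + 23 = 25)
f(d, Y) = -7 + d² + Y*d (f(d, Y) = (d² + Y*d) - 7 = -7 + d² + Y*d)
n + f(R(-4), 7)*(-43) = 25 + (-7 + ((-3 - 4)/(2 - 4))² + 7*((-3 - 4)/(2 - 4)))*(-43) = 25 + (-7 + (-7/(-2))² + 7*(-7/(-2)))*(-43) = 25 + (-7 + (-½*(-7))² + 7*(-½*(-7)))*(-43) = 25 + (-7 + (7/2)² + 7*(7/2))*(-43) = 25 + (-7 + 49/4 + 49/2)*(-43) = 25 + (119/4)*(-43) = 25 - 5117/4 = -5017/4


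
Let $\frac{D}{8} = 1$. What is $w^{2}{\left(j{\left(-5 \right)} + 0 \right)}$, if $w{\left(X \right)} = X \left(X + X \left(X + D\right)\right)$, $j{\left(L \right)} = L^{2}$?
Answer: $451562500$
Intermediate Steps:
$D = 8$ ($D = 8 \cdot 1 = 8$)
$w{\left(X \right)} = X \left(X + X \left(8 + X\right)\right)$ ($w{\left(X \right)} = X \left(X + X \left(X + 8\right)\right) = X \left(X + X \left(8 + X\right)\right)$)
$w^{2}{\left(j{\left(-5 \right)} + 0 \right)} = \left(\left(\left(-5\right)^{2} + 0\right)^{2} \left(9 + \left(\left(-5\right)^{2} + 0\right)\right)\right)^{2} = \left(\left(25 + 0\right)^{2} \left(9 + \left(25 + 0\right)\right)\right)^{2} = \left(25^{2} \left(9 + 25\right)\right)^{2} = \left(625 \cdot 34\right)^{2} = 21250^{2} = 451562500$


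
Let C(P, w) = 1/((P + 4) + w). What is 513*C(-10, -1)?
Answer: -513/7 ≈ -73.286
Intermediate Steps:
C(P, w) = 1/(4 + P + w) (C(P, w) = 1/((4 + P) + w) = 1/(4 + P + w))
513*C(-10, -1) = 513/(4 - 10 - 1) = 513/(-7) = 513*(-1/7) = -513/7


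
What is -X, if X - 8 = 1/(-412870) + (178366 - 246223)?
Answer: 28012816631/412870 ≈ 67849.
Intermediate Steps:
X = -28012816631/412870 (X = 8 + (1/(-412870) + (178366 - 246223)) = 8 + (-1/412870 - 67857) = 8 - 28016119591/412870 = -28012816631/412870 ≈ -67849.)
-X = -1*(-28012816631/412870) = 28012816631/412870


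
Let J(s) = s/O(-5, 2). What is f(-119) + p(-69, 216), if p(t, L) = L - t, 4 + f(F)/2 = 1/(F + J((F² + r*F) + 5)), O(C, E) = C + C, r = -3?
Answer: 4352481/15713 ≈ 277.00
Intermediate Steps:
O(C, E) = 2*C
J(s) = -s/10 (J(s) = s/((2*(-5))) = s/(-10) = s*(-⅒) = -s/10)
f(F) = -8 + 2/(-½ - F²/10 + 13*F/10) (f(F) = -8 + 2/(F - ((F² - 3*F) + 5)/10) = -8 + 2/(F - (5 + F² - 3*F)/10) = -8 + 2/(F + (-½ - F²/10 + 3*F/10)) = -8 + 2/(-½ - F²/10 + 13*F/10))
f(-119) + p(-69, 216) = 4*(-15 - 2*(-119)² + 26*(-119))/(5 + (-119)² - 13*(-119)) + (216 - 1*(-69)) = 4*(-15 - 2*14161 - 3094)/(5 + 14161 + 1547) + (216 + 69) = 4*(-15 - 28322 - 3094)/15713 + 285 = 4*(1/15713)*(-31431) + 285 = -125724/15713 + 285 = 4352481/15713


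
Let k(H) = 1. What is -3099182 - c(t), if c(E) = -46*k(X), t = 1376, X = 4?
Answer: -3099136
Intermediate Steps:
c(E) = -46 (c(E) = -46*1 = -46)
-3099182 - c(t) = -3099182 - 1*(-46) = -3099182 + 46 = -3099136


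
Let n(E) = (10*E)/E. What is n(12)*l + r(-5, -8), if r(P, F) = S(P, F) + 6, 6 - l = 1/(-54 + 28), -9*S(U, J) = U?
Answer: 7832/117 ≈ 66.940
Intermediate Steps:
S(U, J) = -U/9
n(E) = 10
l = 157/26 (l = 6 - 1/(-54 + 28) = 6 - 1/(-26) = 6 - 1*(-1/26) = 6 + 1/26 = 157/26 ≈ 6.0385)
r(P, F) = 6 - P/9 (r(P, F) = -P/9 + 6 = 6 - P/9)
n(12)*l + r(-5, -8) = 10*(157/26) + (6 - ⅑*(-5)) = 785/13 + (6 + 5/9) = 785/13 + 59/9 = 7832/117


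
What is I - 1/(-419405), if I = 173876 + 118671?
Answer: 122695674536/419405 ≈ 2.9255e+5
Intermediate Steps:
I = 292547
I - 1/(-419405) = 292547 - 1/(-419405) = 292547 - 1*(-1/419405) = 292547 + 1/419405 = 122695674536/419405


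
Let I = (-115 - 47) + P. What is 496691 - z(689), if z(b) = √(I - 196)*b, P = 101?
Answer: 496691 - 689*I*√257 ≈ 4.9669e+5 - 11046.0*I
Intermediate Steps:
I = -61 (I = (-115 - 47) + 101 = -162 + 101 = -61)
z(b) = I*b*√257 (z(b) = √(-61 - 196)*b = √(-257)*b = (I*√257)*b = I*b*√257)
496691 - z(689) = 496691 - I*689*√257 = 496691 - 689*I*√257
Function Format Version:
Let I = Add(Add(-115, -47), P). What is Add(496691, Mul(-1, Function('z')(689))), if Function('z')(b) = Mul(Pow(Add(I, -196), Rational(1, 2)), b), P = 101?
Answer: Add(496691, Mul(-689, I, Pow(257, Rational(1, 2)))) ≈ Add(4.9669e+5, Mul(-11046., I))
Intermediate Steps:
I = -61 (I = Add(Add(-115, -47), 101) = Add(-162, 101) = -61)
Function('z')(b) = Mul(I, b, Pow(257, Rational(1, 2))) (Function('z')(b) = Mul(Pow(Add(-61, -196), Rational(1, 2)), b) = Mul(Pow(-257, Rational(1, 2)), b) = Mul(Mul(I, Pow(257, Rational(1, 2))), b) = Mul(I, b, Pow(257, Rational(1, 2))))
Add(496691, Mul(-1, Function('z')(689))) = Add(496691, Mul(-1, Mul(I, 689, Pow(257, Rational(1, 2))))) = Add(496691, Mul(-1, Mul(689, I, Pow(257, Rational(1, 2))))) = Add(496691, Mul(-689, I, Pow(257, Rational(1, 2))))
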